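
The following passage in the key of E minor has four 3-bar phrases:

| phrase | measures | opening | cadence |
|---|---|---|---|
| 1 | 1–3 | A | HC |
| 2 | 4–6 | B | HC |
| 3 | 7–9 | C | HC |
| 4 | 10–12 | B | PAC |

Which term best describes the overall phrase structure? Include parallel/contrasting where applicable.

Four phrases in two halves: the first half (mm. 1-6) ends with a half cadence, the second (mm. 7–12) with a perfect authentic cadence — a large antecedent–consequent pair, i.e. a double period.
Phrase 3 begins with different material from phrase 1, making it contrasting.

contrasting double period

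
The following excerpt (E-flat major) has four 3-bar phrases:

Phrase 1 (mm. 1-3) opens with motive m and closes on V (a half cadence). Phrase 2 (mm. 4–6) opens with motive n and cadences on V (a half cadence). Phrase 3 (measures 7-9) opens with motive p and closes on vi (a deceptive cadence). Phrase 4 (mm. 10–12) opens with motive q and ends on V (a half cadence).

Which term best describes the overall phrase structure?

Phrase 4 ends with a half cadence, no stronger than phrase 2's half cadence, so the four phrases do not form a double period; nor do phrases 3–4 duplicate 1–2, so it is not a repeated period. With no phrase reaching a conclusive cadence, the passage is a phrase group.

phrase group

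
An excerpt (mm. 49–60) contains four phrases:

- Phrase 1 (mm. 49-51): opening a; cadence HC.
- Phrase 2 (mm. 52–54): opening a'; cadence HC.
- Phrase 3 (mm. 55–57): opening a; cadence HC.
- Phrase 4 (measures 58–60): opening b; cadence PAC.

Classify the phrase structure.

parallel double period

Four phrases in two halves: the first half (mm. 49-54) ends with a half cadence, the second (mm. 55–60) with a perfect authentic cadence — a large antecedent–consequent pair, i.e. a double period.
Phrase 3 begins with the same material as phrase 1, making it parallel.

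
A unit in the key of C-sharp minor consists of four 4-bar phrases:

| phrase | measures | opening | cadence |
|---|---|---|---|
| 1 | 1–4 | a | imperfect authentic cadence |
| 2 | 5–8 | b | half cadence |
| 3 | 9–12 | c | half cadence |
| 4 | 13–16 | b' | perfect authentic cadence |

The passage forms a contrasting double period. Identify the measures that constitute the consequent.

measures 9–16

In a double period the four phrases pair into a large antecedent (phrases 1–2, ending half cadence) and a large consequent (phrases 3–4, ending perfect authentic cadence). The consequent spans mm. 9–16.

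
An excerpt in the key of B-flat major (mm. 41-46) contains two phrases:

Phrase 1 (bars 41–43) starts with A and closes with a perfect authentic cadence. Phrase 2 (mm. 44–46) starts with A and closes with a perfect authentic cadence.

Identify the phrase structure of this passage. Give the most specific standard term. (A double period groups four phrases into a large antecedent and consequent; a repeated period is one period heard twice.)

Both phrases have the same opening (A) and the same cadence (perfect authentic cadence): the second is a restatement, not a consequent, so this is a repeated phrase rather than a period.

repeated phrase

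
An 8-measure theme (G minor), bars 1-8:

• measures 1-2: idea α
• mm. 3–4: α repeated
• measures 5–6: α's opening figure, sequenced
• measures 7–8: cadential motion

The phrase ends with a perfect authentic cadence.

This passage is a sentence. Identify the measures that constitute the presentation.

The presentation of a sentence is the basic idea (mm. 1–2) plus its repetition (mm. 3–4); the presentation is therefore measures 1–4.

measures 1–4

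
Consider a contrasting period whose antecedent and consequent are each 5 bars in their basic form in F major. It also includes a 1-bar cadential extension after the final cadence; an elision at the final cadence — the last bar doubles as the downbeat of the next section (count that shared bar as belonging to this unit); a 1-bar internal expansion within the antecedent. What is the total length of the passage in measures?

12 measures

Basic contrasting period: 5 + 5 = 10 bars.
10 (basic form) + 1 (cadential extension) + 1 (internal expansion) = 12.
The elision shares a bar with the next section but does not change this unit's count.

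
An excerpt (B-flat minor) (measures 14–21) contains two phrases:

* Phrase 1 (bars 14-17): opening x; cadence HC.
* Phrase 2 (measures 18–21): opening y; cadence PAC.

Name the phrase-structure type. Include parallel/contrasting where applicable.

Phrase 1 ends with a half cadence (weaker) and phrase 2 with a perfect authentic cadence (stronger): antecedent + consequent = a period.
The two phrases open with different material (x / y), so the period is contrasting.

contrasting period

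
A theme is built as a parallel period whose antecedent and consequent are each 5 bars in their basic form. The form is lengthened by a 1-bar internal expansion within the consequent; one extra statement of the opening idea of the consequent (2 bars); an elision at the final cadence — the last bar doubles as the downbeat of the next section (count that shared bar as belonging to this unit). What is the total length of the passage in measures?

Basic parallel period: 5 + 5 = 10 bars.
10 (basic form) + 1 (internal expansion) + 2 (extra statement) = 13.
The elision shares a bar with the next section but does not change this unit's count.

13 measures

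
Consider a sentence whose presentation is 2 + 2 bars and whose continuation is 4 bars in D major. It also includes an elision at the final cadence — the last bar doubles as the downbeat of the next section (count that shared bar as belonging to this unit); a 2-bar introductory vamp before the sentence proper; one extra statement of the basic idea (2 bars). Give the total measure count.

Basic sentence: 2 + 2 + 4 = 8 bars.
8 (basic form) + 2 (introduction) + 2 (extra statement) = 12.
The elision shares a bar with the next section but does not change this unit's count.

12 measures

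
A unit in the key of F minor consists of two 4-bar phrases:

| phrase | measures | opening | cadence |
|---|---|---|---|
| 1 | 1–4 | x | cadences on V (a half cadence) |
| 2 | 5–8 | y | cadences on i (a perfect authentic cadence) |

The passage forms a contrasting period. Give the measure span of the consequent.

measures 5–8

The phrase ending with the weaker cadence (half cadence) is the antecedent; the one ending more conclusively (perfect authentic cadence) is the consequent. The consequent is measures 5–8.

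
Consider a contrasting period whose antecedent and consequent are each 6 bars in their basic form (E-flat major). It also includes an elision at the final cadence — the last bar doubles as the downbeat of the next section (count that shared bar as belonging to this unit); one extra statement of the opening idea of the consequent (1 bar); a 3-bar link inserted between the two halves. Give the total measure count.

Basic contrasting period: 6 + 6 = 12 bars.
12 (basic form) + 1 (extra statement) + 3 (link) = 16.
The elision shares a bar with the next section but does not change this unit's count.

16 measures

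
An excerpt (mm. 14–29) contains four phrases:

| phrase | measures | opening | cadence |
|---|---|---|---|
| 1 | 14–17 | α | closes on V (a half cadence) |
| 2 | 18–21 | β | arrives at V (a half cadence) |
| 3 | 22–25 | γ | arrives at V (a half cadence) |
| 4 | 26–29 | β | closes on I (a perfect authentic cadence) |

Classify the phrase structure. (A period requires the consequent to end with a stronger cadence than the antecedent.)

contrasting double period

Four phrases in two halves: the first half (measures 14–21) ends with a half cadence, the second (measures 22–29) with a perfect authentic cadence — a large antecedent–consequent pair, i.e. a double period.
Phrase 3 begins with different material from phrase 1, making it contrasting.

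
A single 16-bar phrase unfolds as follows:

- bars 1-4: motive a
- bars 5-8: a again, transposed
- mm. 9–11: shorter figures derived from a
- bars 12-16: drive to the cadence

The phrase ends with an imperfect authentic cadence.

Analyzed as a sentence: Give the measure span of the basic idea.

The presentation of a sentence is the basic idea (mm. 1–4) plus its repetition (mm. 5–8); the basic idea is therefore mm. 1-4.

measures 1–4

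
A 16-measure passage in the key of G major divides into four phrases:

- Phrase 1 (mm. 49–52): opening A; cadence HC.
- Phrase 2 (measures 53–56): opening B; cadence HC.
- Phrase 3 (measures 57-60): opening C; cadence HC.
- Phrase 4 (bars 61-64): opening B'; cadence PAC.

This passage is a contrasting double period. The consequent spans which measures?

measures 57–64

In a double period the four phrases pair into a large antecedent (phrases 1–2, ending half cadence) and a large consequent (phrases 3–4, ending perfect authentic cadence). The consequent spans bars 57–64.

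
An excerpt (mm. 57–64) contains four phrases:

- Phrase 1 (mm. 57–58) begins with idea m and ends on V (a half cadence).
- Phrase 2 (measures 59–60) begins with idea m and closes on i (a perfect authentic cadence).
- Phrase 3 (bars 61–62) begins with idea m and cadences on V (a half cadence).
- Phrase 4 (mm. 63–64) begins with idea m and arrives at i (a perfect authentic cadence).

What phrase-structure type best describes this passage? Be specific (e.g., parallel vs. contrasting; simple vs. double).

The cadence pattern HC–PAC–HC–PAC is weak–strong twice, and phrases 3–4 restate phrases 1–2: a period heard twice, not a double period (which would end weakly at phrase 2).

repeated period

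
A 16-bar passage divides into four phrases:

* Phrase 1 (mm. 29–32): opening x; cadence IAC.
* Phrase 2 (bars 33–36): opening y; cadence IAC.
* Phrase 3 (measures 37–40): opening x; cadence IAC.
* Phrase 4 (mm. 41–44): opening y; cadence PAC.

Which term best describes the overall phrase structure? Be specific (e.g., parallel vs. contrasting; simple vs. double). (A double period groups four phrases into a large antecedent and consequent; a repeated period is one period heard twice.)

Four phrases in two halves: the first half (mm. 29–36) ends with an imperfect authentic cadence, the second (bars 37–44) with a perfect authentic cadence — a large antecedent–consequent pair, i.e. a double period.
Phrase 3 begins with the same material as phrase 1, making it parallel.

parallel double period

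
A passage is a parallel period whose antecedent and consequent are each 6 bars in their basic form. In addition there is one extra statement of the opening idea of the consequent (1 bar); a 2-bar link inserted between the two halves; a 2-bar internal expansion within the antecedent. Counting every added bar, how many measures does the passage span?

Basic parallel period: 6 + 6 = 12 bars.
12 (basic form) + 1 (extra statement) + 2 (link) + 2 (internal expansion) = 17.

17 measures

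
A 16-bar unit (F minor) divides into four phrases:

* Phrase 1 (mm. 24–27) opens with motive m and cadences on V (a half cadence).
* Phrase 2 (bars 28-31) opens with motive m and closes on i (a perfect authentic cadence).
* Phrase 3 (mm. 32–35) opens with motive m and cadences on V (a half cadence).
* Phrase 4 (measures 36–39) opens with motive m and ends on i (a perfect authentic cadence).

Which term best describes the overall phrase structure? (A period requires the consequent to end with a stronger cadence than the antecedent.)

repeated period

The cadence pattern HC–PAC–HC–PAC is weak–strong twice, and phrases 3–4 restate phrases 1–2: a period heard twice, not a double period (which would end weakly at phrase 2).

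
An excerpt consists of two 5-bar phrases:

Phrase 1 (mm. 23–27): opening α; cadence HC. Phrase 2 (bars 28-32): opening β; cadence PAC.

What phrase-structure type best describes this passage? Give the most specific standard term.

Phrase 1 ends with a half cadence (weaker) and phrase 2 with a perfect authentic cadence (stronger): antecedent + consequent = a period.
The two phrases open with different material (α / β), so the period is contrasting.

contrasting period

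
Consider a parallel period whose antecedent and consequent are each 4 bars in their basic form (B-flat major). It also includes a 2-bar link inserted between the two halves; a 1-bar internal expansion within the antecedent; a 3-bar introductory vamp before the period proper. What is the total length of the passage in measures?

Basic parallel period: 4 + 4 = 8 bars.
8 (basic form) + 2 (link) + 1 (internal expansion) + 3 (introduction) = 14.

14 measures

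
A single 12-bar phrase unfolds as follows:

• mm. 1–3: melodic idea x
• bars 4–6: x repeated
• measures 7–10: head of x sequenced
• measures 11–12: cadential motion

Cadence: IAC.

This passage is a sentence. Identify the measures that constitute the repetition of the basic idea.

measures 4–6

The presentation of a sentence is the basic idea (mm. 1–3) plus its repetition (measures 4–6); the repetition of the basic idea is therefore mm. 4–6.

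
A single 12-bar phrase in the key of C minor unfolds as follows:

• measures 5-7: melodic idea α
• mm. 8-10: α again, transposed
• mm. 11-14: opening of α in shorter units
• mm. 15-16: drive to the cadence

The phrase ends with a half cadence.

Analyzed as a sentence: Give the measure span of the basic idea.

measures 5–7

The presentation of a sentence is the basic idea (mm. 5–7) plus its repetition (bars 8–10); the basic idea is therefore bars 5–7.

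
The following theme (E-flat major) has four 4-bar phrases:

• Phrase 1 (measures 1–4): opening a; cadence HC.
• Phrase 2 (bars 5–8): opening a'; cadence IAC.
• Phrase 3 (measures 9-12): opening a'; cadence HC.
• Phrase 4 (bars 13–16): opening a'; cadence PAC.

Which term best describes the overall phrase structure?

parallel double period

Four phrases in two halves: the first half (bars 1-8) ends with an imperfect authentic cadence, the second (measures 9–16) with a perfect authentic cadence — a large antecedent–consequent pair, i.e. a double period.
Phrase 3 begins with the same material as phrase 1, making it parallel.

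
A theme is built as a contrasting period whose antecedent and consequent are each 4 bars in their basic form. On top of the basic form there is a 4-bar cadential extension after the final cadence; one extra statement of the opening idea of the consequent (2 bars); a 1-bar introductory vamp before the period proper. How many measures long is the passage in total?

15 measures

Basic contrasting period: 4 + 4 = 8 bars.
8 (basic form) + 4 (cadential extension) + 2 (extra statement) + 1 (introduction) = 15.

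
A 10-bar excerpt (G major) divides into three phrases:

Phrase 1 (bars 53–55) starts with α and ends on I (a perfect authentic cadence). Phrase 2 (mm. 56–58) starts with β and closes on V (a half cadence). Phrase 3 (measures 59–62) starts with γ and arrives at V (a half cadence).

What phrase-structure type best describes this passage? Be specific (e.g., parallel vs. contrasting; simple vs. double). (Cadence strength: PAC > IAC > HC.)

The final phrase closes with a half cadence, which is not stronger than the preceding half cadence; the 3 phrases lack an overall antecedent–consequent design and so form a phrase group.

phrase group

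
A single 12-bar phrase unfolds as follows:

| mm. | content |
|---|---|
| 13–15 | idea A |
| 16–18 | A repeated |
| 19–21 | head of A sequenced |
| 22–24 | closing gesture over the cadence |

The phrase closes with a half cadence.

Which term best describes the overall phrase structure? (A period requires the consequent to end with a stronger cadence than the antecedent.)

Basic idea (measures 13–15) + its repetition (mm. 16–18) form the presentation; fragmentation and cadence (mm. 19–24) form the continuation — the 12-bar whole is a sentence.

sentence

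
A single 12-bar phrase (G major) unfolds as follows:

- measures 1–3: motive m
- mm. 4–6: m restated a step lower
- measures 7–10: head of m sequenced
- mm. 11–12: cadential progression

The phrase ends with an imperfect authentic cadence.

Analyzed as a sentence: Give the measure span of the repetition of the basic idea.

measures 4–6

The presentation of a sentence is the basic idea (mm. 1–3) plus its repetition (bars 4–6); the repetition of the basic idea is therefore bars 4–6.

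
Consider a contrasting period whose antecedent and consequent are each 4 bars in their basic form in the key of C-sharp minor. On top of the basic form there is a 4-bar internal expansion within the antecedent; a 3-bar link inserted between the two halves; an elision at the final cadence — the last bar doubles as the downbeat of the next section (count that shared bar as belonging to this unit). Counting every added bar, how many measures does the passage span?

15 measures

Basic contrasting period: 4 + 4 = 8 bars.
8 (basic form) + 4 (internal expansion) + 3 (link) = 15.
The elision shares a bar with the next section but does not change this unit's count.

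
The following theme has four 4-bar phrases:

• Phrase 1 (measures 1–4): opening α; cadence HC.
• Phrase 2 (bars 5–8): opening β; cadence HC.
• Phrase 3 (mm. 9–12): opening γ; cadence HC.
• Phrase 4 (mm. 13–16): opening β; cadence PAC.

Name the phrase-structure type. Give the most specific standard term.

Four phrases in two halves: the first half (bars 1–8) ends with a half cadence, the second (bars 9–16) with a perfect authentic cadence — a large antecedent–consequent pair, i.e. a double period.
Phrase 3 begins with different material from phrase 1, making it contrasting.

contrasting double period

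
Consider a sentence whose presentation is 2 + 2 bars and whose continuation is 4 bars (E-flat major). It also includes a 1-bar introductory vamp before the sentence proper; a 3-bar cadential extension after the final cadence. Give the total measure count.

12 measures

Basic sentence: 2 + 2 + 4 = 8 bars.
8 (basic form) + 1 (introduction) + 3 (cadential extension) = 12.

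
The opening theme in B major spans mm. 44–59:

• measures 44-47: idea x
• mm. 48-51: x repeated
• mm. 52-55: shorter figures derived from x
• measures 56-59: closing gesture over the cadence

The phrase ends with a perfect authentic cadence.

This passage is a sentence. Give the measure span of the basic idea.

measures 44–47

The presentation of a sentence is the basic idea (bars 44–47) plus its repetition (mm. 48-51); the basic idea is therefore measures 44–47.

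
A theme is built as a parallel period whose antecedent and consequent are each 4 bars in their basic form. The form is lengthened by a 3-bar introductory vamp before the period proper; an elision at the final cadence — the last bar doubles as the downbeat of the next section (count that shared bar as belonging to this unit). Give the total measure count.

11 measures

Basic parallel period: 4 + 4 = 8 bars.
8 (basic form) + 3 (introduction) = 11.
The elision shares a bar with the next section but does not change this unit's count.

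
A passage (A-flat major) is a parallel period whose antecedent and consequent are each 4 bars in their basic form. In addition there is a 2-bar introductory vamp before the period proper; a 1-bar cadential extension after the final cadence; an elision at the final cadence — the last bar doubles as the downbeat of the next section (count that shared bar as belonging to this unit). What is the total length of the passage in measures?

Basic parallel period: 4 + 4 = 8 bars.
8 (basic form) + 2 (introduction) + 1 (cadential extension) = 11.
The elision shares a bar with the next section but does not change this unit's count.

11 measures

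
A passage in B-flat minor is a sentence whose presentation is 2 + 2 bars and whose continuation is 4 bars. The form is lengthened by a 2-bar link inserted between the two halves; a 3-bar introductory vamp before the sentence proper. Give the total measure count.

Basic sentence: 2 + 2 + 4 = 8 bars.
8 (basic form) + 2 (link) + 3 (introduction) = 13.

13 measures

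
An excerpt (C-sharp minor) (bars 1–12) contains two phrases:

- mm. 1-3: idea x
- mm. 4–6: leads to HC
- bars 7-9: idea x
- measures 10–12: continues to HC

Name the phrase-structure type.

Both phrases have the same opening (x) and the same cadence (half cadence): the second is a restatement, not a consequent, so this is a repeated phrase rather than a period.

repeated phrase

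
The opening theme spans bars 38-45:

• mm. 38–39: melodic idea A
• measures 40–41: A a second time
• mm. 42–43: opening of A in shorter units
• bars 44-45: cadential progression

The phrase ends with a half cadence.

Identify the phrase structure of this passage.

Basic idea (measures 38–39) + its repetition (mm. 40–41) form the presentation; fragmentation and cadence (mm. 42-45) form the continuation — the 8-bar whole is a sentence.

sentence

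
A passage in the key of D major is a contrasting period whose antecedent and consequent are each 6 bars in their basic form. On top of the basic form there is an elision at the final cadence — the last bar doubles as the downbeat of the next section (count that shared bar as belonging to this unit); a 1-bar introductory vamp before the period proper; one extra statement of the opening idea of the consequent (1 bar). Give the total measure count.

Basic contrasting period: 6 + 6 = 12 bars.
12 (basic form) + 1 (introduction) + 1 (extra statement) = 14.
The elision shares a bar with the next section but does not change this unit's count.

14 measures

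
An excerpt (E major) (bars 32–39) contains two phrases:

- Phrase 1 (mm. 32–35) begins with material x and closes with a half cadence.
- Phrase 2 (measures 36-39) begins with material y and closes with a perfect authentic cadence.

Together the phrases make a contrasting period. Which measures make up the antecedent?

measures 32–35

The phrase ending with the weaker cadence (half cadence) is the antecedent; the one ending more conclusively (perfect authentic cadence) is the consequent. The antecedent is measures 32–35.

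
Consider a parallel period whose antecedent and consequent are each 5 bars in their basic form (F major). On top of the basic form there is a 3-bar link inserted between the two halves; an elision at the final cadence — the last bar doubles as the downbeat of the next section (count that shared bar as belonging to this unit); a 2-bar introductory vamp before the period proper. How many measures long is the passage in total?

Basic parallel period: 5 + 5 = 10 bars.
10 (basic form) + 3 (link) + 2 (introduction) = 15.
The elision shares a bar with the next section but does not change this unit's count.

15 measures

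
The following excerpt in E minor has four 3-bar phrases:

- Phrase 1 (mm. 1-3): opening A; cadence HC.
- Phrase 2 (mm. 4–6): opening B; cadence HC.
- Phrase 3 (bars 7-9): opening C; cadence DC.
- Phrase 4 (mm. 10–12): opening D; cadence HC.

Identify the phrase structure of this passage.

phrase group

Phrase 4 ends with a half cadence, no stronger than phrase 2's half cadence, so the four phrases do not form a double period; nor do phrases 3–4 duplicate 1–2, so it is not a repeated period. With no phrase reaching a conclusive cadence, the passage is a phrase group.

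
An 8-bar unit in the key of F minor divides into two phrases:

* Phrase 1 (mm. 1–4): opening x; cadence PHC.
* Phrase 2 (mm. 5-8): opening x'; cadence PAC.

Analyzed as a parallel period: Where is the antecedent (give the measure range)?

measures 1–4

The antecedent is the phrase ending with the weaker cadence (Phrygian half cadence, phrase 1) and the consequent the one ending more conclusively (perfect authentic cadence, phrase 2); the antecedent is bars 1-4.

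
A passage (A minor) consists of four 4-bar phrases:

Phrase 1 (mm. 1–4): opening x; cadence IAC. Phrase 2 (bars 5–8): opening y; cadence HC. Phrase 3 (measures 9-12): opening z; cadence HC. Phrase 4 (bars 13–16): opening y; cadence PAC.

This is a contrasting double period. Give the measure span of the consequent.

measures 9–16

In a double period the first pair of phrases (ending half cadence) is the large antecedent and the second pair (ending perfect authentic cadence) is the large consequent; the consequent is measures 9–16.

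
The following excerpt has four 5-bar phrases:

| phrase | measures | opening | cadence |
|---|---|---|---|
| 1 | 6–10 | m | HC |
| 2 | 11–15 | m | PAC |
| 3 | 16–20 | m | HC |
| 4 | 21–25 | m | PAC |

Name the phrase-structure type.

repeated period

The cadence pattern HC–PAC–HC–PAC is weak–strong twice, and phrases 3–4 restate phrases 1–2: a period heard twice, not a double period (which would end weakly at phrase 2).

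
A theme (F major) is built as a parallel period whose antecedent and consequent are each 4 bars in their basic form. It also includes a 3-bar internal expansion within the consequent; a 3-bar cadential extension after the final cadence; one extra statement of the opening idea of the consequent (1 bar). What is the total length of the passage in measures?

15 measures

Basic parallel period: 4 + 4 = 8 bars.
8 (basic form) + 3 (internal expansion) + 3 (cadential extension) + 1 (extra statement) = 15.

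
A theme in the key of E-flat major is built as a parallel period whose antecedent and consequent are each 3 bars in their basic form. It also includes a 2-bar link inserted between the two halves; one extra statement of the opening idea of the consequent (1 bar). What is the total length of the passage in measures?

Basic parallel period: 3 + 3 = 6 bars.
6 (basic form) + 2 (link) + 1 (extra statement) = 9.

9 measures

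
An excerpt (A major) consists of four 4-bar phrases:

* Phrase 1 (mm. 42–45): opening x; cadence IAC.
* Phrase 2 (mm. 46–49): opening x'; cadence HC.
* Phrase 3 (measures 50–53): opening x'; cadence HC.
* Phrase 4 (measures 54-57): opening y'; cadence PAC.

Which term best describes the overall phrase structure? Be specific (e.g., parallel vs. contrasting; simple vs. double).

Four phrases in two halves: the first half (measures 42–49) ends with a half cadence, the second (mm. 50–57) with a perfect authentic cadence — a large antecedent–consequent pair, i.e. a double period.
Phrase 3 begins with the same material as phrase 1, making it parallel.

parallel double period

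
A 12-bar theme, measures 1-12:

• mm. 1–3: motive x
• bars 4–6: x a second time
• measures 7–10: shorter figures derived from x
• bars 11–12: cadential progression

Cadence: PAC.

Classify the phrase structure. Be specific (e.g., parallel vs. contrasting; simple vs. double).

sentence

Basic idea (bars 1–3) + its repetition (mm. 4-6) form the presentation; fragmentation and cadence (mm. 7–12) form the continuation — the 12-bar whole is a sentence.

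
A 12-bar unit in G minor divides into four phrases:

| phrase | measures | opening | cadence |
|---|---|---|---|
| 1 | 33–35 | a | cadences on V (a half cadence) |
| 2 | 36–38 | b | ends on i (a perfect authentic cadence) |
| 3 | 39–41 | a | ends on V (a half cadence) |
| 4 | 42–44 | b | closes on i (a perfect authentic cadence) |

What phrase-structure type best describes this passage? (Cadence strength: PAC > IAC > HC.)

repeated period

The cadence pattern HC–PAC–HC–PAC is weak–strong twice, and phrases 3–4 restate phrases 1–2: a period heard twice, not a double period (which would end weakly at phrase 2).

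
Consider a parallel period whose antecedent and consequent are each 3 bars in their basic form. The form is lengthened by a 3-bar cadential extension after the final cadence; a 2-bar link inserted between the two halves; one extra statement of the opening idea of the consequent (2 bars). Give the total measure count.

13 measures

Basic parallel period: 3 + 3 = 6 bars.
6 (basic form) + 3 (cadential extension) + 2 (link) + 2 (extra statement) = 13.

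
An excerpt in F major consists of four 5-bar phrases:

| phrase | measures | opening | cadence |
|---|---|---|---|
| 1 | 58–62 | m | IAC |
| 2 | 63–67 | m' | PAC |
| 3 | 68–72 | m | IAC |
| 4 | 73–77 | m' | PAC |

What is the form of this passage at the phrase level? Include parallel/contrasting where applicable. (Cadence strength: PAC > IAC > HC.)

The cadence pattern IAC–PAC–IAC–PAC is weak–strong twice, and phrases 3–4 restate phrases 1–2: a period heard twice, not a double period (which would end weakly at phrase 2).

repeated period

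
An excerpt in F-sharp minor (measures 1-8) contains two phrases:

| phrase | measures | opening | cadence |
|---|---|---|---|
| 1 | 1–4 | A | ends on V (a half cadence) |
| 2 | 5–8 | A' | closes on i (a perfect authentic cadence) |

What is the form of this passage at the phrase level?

parallel period

Phrase 1 ends with a half cadence (weaker) and phrase 2 with a perfect authentic cadence (stronger): antecedent + consequent = a period.
The two phrases open with the same material (A / A'), so the period is parallel.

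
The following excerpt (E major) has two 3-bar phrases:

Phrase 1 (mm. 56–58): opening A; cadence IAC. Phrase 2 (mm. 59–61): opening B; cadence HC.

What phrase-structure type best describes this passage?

The second phrase closes with a half cadence, which is not stronger than the first phrase's imperfect authentic cadence; without a weak→strong cadential pair there is no antecedent–consequent relationship, so this is a phrase group rather than a period.

phrase group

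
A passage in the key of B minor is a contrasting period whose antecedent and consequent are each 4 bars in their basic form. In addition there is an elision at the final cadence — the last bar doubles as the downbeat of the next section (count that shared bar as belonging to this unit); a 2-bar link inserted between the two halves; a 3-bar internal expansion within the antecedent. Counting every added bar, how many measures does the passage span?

13 measures

Basic contrasting period: 4 + 4 = 8 bars.
8 (basic form) + 2 (link) + 3 (internal expansion) = 13.
The elision shares a bar with the next section but does not change this unit's count.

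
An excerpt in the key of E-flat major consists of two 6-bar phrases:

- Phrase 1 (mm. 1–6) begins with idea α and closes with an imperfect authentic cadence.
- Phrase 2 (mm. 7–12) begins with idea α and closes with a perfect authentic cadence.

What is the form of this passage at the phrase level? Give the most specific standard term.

parallel period

Phrase 1 ends with an imperfect authentic cadence (weaker) and phrase 2 with a perfect authentic cadence (stronger): antecedent + consequent = a period.
The two phrases open with the same material (α / α), so the period is parallel.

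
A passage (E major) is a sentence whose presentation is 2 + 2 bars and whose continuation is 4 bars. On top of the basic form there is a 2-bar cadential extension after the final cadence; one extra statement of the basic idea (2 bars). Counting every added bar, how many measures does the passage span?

12 measures

Basic sentence: 2 + 2 + 4 = 8 bars.
8 (basic form) + 2 (cadential extension) + 2 (extra statement) = 12.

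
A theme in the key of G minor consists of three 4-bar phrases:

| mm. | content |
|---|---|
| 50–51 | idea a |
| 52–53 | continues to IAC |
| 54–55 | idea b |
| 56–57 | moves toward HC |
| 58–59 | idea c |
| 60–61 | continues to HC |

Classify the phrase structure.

phrase group

The final phrase closes with a half cadence, which is not stronger than the preceding half cadence; the 3 phrases lack an overall antecedent–consequent design and so form a phrase group.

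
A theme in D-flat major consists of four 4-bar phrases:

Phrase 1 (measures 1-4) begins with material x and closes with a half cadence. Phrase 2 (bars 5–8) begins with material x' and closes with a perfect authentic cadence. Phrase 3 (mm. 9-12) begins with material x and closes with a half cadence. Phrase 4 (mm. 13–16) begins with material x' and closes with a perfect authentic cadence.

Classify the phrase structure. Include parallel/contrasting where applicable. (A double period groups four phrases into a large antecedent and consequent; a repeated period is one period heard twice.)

repeated period

The cadence pattern HC–PAC–HC–PAC is weak–strong twice, and phrases 3–4 restate phrases 1–2: a period heard twice, not a double period (which would end weakly at phrase 2).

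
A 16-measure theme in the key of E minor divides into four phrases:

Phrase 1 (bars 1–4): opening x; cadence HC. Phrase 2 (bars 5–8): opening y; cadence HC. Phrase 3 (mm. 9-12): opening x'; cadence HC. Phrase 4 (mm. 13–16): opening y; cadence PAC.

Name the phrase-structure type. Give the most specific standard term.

parallel double period

Four phrases in two halves: the first half (mm. 1–8) ends with a half cadence, the second (bars 9–16) with a perfect authentic cadence — a large antecedent–consequent pair, i.e. a double period.
Phrase 3 begins with the same material as phrase 1, making it parallel.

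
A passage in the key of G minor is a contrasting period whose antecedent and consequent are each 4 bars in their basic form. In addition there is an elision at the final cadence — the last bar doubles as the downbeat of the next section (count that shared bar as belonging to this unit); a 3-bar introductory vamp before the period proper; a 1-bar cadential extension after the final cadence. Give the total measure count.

12 measures

Basic contrasting period: 4 + 4 = 8 bars.
8 (basic form) + 3 (introduction) + 1 (cadential extension) = 12.
The elision shares a bar with the next section but does not change this unit's count.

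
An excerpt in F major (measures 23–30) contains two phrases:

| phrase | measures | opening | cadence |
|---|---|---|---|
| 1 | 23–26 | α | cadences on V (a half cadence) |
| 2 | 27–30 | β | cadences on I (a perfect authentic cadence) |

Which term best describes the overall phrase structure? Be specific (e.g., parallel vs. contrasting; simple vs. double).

Phrase 1 ends with a half cadence (weaker) and phrase 2 with a perfect authentic cadence (stronger): antecedent + consequent = a period.
The two phrases open with different material (α / β), so the period is contrasting.

contrasting period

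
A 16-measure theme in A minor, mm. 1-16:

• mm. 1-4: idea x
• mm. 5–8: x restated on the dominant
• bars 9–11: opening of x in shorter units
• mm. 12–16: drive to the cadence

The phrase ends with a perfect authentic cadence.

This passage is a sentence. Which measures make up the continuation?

measures 9–16

After the presentation (measures 1–8), the continuation covers the fragmentation through the cadence: mm. 9–16.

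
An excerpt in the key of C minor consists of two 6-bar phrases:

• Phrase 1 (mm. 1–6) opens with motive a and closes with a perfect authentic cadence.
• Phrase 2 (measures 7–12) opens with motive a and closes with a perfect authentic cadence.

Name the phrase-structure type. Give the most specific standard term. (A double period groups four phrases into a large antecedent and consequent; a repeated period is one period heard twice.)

Both phrases have the same opening (a) and the same cadence (perfect authentic cadence): the second is a restatement, not a consequent, so this is a repeated phrase rather than a period.

repeated phrase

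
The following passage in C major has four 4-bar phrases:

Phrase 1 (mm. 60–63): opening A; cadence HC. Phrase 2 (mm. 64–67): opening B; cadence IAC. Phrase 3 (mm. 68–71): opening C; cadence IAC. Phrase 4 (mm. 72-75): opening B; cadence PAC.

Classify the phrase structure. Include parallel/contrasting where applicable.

contrasting double period

Four phrases in two halves: the first half (mm. 60–67) ends with an imperfect authentic cadence, the second (mm. 68–75) with a perfect authentic cadence — a large antecedent–consequent pair, i.e. a double period.
Phrase 3 begins with different material from phrase 1, making it contrasting.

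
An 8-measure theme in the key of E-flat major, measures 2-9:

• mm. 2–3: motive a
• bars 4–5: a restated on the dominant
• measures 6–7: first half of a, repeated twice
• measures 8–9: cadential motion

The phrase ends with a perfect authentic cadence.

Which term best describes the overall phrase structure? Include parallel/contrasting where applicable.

Basic idea (bars 2-3) + its repetition (bars 4–5) form the presentation; fragmentation and cadence (measures 6-9) form the continuation — the 8-bar whole is a sentence.

sentence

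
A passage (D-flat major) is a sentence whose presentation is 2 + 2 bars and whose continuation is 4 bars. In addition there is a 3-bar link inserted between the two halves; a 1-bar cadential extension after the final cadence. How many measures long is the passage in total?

12 measures

Basic sentence: 2 + 2 + 4 = 8 bars.
8 (basic form) + 3 (link) + 1 (cadential extension) = 12.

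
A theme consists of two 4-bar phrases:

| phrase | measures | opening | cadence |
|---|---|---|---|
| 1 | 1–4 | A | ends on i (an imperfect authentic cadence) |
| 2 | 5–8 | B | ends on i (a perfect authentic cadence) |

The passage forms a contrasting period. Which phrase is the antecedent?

The phrase ending with the weaker cadence (imperfect authentic cadence) is the antecedent; the one ending more conclusively (perfect authentic cadence) is the consequent. The antecedent is phrase 1.

phrase 1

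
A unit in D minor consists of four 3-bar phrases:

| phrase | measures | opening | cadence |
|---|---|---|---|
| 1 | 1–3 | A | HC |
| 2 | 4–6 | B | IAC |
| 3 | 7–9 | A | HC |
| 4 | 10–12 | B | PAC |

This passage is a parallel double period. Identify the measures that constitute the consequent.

measures 7–12

In a double period the four phrases pair into a large antecedent (phrases 1–2, ending imperfect authentic cadence) and a large consequent (phrases 3–4, ending perfect authentic cadence). The consequent spans bars 7-12.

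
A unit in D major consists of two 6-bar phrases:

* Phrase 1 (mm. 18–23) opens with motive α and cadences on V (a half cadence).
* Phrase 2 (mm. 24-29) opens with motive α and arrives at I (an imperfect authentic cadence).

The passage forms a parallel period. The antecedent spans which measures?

The antecedent is the phrase ending with the weaker cadence (half cadence, phrase 1) and the consequent the one ending more conclusively (imperfect authentic cadence, phrase 2); the antecedent is mm. 18–23.

measures 18–23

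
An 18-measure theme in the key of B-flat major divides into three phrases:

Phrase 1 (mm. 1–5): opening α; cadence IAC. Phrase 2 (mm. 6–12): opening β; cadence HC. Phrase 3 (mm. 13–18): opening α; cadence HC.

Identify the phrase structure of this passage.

phrase group

The final phrase closes with a half cadence, which is not stronger than the preceding half cadence; the 3 phrases lack an overall antecedent–consequent design and so form a phrase group.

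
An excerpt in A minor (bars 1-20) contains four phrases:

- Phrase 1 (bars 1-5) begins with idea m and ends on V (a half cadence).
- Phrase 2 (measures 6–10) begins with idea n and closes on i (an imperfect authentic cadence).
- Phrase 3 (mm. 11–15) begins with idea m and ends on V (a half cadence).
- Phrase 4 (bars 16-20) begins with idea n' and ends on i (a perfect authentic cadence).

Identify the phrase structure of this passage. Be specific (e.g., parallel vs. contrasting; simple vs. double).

parallel double period

Four phrases in two halves: the first half (mm. 1-10) ends with an imperfect authentic cadence, the second (bars 11-20) with a perfect authentic cadence — a large antecedent–consequent pair, i.e. a double period.
Phrase 3 begins with the same material as phrase 1, making it parallel.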